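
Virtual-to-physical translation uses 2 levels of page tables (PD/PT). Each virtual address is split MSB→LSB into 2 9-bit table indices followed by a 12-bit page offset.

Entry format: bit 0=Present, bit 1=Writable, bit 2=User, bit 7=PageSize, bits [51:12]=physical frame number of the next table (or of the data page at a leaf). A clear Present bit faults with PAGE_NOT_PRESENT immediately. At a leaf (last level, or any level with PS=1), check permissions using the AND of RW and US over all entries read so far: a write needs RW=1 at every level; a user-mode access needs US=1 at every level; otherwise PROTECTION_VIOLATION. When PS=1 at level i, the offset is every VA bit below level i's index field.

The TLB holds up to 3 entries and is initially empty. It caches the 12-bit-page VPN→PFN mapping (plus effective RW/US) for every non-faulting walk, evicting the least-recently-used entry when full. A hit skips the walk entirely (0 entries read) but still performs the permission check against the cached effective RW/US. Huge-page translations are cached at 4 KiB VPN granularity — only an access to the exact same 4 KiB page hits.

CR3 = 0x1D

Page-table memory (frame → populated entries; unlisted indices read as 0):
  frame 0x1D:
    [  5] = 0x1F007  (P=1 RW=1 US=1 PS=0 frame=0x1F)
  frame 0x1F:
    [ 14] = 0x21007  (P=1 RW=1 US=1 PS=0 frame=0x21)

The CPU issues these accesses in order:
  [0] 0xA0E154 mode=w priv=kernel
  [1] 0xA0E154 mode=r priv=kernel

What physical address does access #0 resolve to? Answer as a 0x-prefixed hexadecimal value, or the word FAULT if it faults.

Trace:
#0 VA=0xA0E154 (w,kernel):
  [0] read 0x1D idx=5: raw=0x1F007 flags P=1 W=1 U=1 S=0
  [1] read 0x1F idx=14: raw=0x21007 flags P=1 W=1 U=1 S=0
  ✓ 0x21154  — 2 lookups
#1 VA=0xA0E154 (r,kernel):
  TLB hit vpn=0xA0E → PA=0x21154

Access #0 PA: 0x21154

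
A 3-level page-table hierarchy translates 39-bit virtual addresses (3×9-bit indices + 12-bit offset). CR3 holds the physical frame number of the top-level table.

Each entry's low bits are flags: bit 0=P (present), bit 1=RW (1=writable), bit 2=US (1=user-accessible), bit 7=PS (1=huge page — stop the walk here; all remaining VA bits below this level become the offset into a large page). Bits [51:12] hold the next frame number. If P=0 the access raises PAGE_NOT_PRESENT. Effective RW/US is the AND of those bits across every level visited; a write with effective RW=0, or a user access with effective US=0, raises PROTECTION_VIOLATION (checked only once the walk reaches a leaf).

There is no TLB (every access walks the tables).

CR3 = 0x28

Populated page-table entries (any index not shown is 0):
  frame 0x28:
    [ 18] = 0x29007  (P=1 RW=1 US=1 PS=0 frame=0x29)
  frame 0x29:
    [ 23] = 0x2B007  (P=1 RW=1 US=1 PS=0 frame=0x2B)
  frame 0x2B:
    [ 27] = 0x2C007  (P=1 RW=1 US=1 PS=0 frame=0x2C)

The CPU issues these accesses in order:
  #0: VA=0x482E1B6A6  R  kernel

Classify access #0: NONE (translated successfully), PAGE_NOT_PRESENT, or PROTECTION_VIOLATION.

Per-access translation:
#0 VA=0x482E1B6A6 (r,kernel):
  L0: frame=0x28 idx=18 entry=0x29007 [P=1 RW=1 US=1 PS=0]
  L1: frame=0x29 idx=23 entry=0x2B007 [P=1 RW=1 US=1 PS=0]
  L2: frame=0x2B idx=27 entry=0x2C007 [P=1 RW=1 US=1 PS=0]
  ✓ 0x2C6A6  — 3 lookups

Access #0 fault: NONE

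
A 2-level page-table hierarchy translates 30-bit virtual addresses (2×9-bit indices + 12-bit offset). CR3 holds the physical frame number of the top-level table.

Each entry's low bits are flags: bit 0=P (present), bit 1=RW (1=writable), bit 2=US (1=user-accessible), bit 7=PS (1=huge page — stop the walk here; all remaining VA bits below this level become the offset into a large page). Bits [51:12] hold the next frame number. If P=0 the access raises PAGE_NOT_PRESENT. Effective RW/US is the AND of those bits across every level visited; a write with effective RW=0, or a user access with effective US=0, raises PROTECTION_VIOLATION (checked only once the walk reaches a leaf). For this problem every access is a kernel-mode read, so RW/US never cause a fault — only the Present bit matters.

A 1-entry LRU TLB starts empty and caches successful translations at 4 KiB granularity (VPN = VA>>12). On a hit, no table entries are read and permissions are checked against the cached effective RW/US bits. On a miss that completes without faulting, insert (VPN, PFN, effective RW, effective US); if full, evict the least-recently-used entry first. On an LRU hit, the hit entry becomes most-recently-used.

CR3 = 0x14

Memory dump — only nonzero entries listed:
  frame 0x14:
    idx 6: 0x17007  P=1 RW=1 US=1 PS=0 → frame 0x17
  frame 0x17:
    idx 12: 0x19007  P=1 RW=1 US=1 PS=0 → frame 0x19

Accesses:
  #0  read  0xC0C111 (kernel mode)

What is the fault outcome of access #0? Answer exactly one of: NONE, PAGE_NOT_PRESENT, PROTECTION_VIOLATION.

Trace:
#0 VA=0xC0C111 (r,kernel):
  L0 @0x14[6] → 0x17007  P=1,RW=1,US=1,PS=0
  L1 @0x17[12] → 0x19007  P=1,RW=1,US=1,PS=0
  ✓ 0x19111  — 2 lookups

Access #0 fault: NONE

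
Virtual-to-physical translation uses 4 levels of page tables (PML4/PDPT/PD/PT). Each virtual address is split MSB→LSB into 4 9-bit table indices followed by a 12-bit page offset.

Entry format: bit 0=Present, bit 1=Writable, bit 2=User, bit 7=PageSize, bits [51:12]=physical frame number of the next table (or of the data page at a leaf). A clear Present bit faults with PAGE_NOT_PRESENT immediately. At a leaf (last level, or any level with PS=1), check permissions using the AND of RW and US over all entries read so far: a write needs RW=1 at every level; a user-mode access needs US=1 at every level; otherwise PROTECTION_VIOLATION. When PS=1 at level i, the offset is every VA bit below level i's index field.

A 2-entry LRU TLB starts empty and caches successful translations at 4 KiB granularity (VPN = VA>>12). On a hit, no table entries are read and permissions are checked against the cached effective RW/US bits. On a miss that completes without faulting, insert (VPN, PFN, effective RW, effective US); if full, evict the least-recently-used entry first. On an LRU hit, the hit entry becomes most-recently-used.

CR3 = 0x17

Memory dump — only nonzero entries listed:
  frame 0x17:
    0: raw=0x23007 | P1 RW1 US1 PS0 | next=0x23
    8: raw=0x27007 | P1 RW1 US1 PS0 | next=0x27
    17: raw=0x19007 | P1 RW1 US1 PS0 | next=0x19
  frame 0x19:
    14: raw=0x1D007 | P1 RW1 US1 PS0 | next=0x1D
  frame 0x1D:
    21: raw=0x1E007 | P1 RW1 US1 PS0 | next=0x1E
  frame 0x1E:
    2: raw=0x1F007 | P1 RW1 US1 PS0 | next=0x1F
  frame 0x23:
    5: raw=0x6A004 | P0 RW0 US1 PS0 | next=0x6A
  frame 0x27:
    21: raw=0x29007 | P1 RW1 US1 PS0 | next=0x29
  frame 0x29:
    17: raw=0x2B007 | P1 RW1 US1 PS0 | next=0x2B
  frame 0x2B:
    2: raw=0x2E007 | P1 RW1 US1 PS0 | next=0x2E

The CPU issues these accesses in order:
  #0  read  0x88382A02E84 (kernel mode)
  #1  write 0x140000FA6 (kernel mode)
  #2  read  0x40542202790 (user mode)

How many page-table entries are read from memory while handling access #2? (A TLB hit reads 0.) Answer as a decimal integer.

Walk each access:
#0 VA=0x88382A02E84 (r,kernel):
  L0 @0x17[17] → 0x19007  P=1,RW=1,US=1,PS=0
  L1 @0x19[14] → 0x1D007  P=1,RW=1,US=1,PS=0
  L2 @0x1D[21] → 0x1E007  P=1,RW=1,US=1,PS=0
  L3 @0x1E[2] → 0x1F007  P=1,RW=1,US=1,PS=0
  ✓ 0x1FE84  — 4 lookups
#1 VA=0x140000FA6 (w,kernel):
  L0 @0x17[0] → 0x23007  P=1,RW=1,US=1,PS=0
  L1 @0x23[5] → 0x6A004  P=0,RW=0,US=1,PS=0
  → PAGE_NOT_PRESENT  (2 entries read)
#2 VA=0x40542202790 (r,user):
  L0 @0x17[8] → 0x27007  P=1,RW=1,US=1,PS=0
  L1 @0x27[21] → 0x29007  P=1,RW=1,US=1,PS=0
  L2 @0x29[17] → 0x2B007  P=1,RW=1,US=1,PS=0
  L3 @0x2B[2] → 0x2E007  P=1,RW=1,US=1,PS=0
  ✓ 0x2E790  — 4 lookups

Entries read for #2: 4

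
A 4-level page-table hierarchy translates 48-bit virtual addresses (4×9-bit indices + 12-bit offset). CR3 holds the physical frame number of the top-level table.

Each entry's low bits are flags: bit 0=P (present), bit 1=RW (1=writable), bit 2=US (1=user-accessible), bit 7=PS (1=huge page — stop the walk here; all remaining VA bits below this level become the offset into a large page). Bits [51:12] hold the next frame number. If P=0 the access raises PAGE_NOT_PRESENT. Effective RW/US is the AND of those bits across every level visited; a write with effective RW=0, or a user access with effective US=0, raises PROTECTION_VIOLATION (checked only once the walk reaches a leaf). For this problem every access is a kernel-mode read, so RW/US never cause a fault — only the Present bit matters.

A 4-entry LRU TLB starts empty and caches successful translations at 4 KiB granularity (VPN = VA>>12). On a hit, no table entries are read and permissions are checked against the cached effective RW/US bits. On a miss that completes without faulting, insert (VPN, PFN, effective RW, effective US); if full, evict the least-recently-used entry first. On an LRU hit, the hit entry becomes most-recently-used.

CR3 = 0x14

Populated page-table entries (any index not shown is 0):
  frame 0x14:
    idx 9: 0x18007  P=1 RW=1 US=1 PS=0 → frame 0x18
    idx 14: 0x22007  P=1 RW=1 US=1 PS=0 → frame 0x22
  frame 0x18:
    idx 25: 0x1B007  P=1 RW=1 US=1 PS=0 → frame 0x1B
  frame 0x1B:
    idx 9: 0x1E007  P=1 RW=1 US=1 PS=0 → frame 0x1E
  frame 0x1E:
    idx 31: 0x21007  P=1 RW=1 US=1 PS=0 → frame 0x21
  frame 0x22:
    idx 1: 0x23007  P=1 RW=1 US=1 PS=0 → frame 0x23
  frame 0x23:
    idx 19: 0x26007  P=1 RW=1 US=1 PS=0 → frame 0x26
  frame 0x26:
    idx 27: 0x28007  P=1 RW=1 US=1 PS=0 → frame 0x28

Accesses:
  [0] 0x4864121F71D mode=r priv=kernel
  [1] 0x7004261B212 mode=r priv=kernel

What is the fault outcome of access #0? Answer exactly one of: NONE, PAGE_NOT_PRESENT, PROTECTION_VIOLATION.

Per-access translation:
#0 VA=0x4864121F71D (r,kernel):
  lvl0: tbl 0x14, slot 9 ⇒ 0x18007 (P1/RW1/US1/PS0)
  lvl1: tbl 0x18, slot 25 ⇒ 0x1B007 (P1/RW1/US1/PS0)
  lvl2: tbl 0x1B, slot 9 ⇒ 0x1E007 (P1/RW1/US1/PS0)
  lvl3: tbl 0x1E, slot 31 ⇒ 0x21007 (P1/RW1/US1/PS0)
  → PA=0x2171D  (4 entries read)
#1 VA=0x7004261B212 (r,kernel):
  lvl0: tbl 0x14, slot 14 ⇒ 0x22007 (P1/RW1/US1/PS0)
  lvl1: tbl 0x22, slot 1 ⇒ 0x23007 (P1/RW1/US1/PS0)
  lvl2: tbl 0x23, slot 19 ⇒ 0x26007 (P1/RW1/US1/PS0)
  lvl3: tbl 0x26, slot 27 ⇒ 0x28007 (P1/RW1/US1/PS0)
  → PA=0x28212  (4 entries read)

Access #0 fault: NONE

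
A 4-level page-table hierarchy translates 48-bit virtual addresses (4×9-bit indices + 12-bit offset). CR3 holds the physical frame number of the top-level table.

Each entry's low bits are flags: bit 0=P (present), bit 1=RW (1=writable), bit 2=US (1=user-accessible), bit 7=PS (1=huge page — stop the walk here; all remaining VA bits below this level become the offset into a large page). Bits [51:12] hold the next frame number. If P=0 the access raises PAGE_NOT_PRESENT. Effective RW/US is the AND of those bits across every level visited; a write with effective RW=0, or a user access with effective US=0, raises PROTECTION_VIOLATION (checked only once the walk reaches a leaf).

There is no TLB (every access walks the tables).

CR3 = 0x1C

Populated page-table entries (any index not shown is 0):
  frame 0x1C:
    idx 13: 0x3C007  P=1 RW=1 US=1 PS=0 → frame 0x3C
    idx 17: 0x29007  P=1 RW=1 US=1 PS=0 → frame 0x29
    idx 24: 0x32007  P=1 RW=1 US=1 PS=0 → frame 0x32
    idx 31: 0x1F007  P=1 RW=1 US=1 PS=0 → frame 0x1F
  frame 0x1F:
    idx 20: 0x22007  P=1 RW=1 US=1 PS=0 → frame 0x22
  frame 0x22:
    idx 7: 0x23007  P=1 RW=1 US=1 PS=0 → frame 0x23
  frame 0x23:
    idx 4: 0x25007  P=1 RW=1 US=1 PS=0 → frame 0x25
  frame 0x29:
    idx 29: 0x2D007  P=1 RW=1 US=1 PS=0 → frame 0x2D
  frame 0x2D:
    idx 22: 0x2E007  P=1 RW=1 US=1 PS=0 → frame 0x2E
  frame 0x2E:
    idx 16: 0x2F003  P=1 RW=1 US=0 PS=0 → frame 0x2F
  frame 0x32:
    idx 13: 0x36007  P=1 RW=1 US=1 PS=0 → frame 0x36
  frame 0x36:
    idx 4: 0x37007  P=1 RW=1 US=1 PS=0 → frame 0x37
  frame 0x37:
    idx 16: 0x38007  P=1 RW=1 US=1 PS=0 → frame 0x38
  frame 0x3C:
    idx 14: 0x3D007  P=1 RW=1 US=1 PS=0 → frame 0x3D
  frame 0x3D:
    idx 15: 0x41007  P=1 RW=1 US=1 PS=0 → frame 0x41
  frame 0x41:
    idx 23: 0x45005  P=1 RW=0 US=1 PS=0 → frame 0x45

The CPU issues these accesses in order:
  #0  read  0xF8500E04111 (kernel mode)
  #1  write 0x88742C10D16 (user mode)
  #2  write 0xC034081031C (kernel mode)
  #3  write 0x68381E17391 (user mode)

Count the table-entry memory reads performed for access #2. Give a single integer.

Walk each access:
#0 VA=0xF8500E04111 (r,kernel):
  L0 @0x1C[31] → 0x1F007  P=1,RW=1,US=1,PS=0
  L1 @0x1F[20] → 0x22007  P=1,RW=1,US=1,PS=0
  L2 @0x22[7] → 0x23007  P=1,RW=1,US=1,PS=0
  L3 @0x23[4] → 0x25007  P=1,RW=1,US=1,PS=0
  ⇒ phys 0x25111  [4 reads]
#1 VA=0x88742C10D16 (w,user):
  L0 @0x1C[17] → 0x29007  P=1,RW=1,US=1,PS=0
  L1 @0x29[29] → 0x2D007  P=1,RW=1,US=1,PS=0
  L2 @0x2D[22] → 0x2E007  P=1,RW=1,US=1,PS=0
  L3 @0x2E[16] → 0x2F003  P=1,RW=1,US=0,PS=0
  → PROTECTION_VIOLATION  (4 entries read)
#2 VA=0xC034081031C (w,kernel):
  L0 @0x1C[24] → 0x32007  P=1,RW=1,US=1,PS=0
  L1 @0x32[13] → 0x36007  P=1,RW=1,US=1,PS=0
  L2 @0x36[4] → 0x37007  P=1,RW=1,US=1,PS=0
  L3 @0x37[16] → 0x38007  P=1,RW=1,US=1,PS=0
  ⇒ phys 0x3831C  [4 reads]
#3 VA=0x68381E17391 (w,user):
  L0 @0x1C[13] → 0x3C007  P=1,RW=1,US=1,PS=0
  L1 @0x3C[14] → 0x3D007  P=1,RW=1,US=1,PS=0
  L2 @0x3D[15] → 0x41007  P=1,RW=1,US=1,PS=0
  L3 @0x41[23] → 0x45005  P=1,RW=0,US=1,PS=0
  → PROTECTION_VIOLATION  (4 entries read)

Entries read for #2: 4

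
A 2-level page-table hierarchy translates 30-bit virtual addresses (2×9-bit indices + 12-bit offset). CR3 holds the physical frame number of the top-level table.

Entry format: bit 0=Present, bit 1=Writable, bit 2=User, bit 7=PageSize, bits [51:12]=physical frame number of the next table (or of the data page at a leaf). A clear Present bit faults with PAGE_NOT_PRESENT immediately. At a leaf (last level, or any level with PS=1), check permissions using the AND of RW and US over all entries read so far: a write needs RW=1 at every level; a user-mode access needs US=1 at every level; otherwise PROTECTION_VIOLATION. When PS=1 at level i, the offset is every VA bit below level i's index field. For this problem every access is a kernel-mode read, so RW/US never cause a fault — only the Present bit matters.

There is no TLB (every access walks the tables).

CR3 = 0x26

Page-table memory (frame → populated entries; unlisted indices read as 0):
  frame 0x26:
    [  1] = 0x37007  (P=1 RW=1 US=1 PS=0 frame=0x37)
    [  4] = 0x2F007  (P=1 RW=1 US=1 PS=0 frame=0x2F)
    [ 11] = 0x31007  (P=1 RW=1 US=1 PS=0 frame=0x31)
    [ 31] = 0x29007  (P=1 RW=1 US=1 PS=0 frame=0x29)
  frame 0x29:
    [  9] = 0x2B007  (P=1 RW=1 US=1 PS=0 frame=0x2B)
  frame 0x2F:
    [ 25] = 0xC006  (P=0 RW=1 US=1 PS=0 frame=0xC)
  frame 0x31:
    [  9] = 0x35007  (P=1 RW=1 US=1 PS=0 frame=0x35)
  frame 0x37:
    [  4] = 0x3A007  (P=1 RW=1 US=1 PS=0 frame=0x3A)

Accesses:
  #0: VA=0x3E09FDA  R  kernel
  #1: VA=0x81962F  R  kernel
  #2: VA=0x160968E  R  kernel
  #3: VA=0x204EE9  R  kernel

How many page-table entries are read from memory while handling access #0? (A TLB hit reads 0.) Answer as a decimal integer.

Per-access translation:
#0 VA=0x3E09FDA (r,kernel):
  [0] read 0x26 idx=31: raw=0x29007 flags P=1 W=1 U=1 S=0
  [1] read 0x29 idx=9: raw=0x2B007 flags P=1 W=1 U=1 S=0
  ⇒ phys 0x2BFDA  [2 reads]
#1 VA=0x81962F (r,kernel):
  [0] read 0x26 idx=4: raw=0x2F007 flags P=1 W=1 U=1 S=0
  [1] read 0x2F idx=25: raw=0xC006 flags P=0 W=1 U=1 S=0
  ✗ PAGE_NOT_PRESENT  [2 reads]
#2 VA=0x160968E (r,kernel):
  [0] read 0x26 idx=11: raw=0x31007 flags P=1 W=1 U=1 S=0
  [1] read 0x31 idx=9: raw=0x35007 flags P=1 W=1 U=1 S=0
  ⇒ phys 0x3568E  [2 reads]
#3 VA=0x204EE9 (r,kernel):
  [0] read 0x26 idx=1: raw=0x37007 flags P=1 W=1 U=1 S=0
  [1] read 0x37 idx=4: raw=0x3A007 flags P=1 W=1 U=1 S=0
  ⇒ phys 0x3AEE9  [2 reads]

Entries read for #0: 2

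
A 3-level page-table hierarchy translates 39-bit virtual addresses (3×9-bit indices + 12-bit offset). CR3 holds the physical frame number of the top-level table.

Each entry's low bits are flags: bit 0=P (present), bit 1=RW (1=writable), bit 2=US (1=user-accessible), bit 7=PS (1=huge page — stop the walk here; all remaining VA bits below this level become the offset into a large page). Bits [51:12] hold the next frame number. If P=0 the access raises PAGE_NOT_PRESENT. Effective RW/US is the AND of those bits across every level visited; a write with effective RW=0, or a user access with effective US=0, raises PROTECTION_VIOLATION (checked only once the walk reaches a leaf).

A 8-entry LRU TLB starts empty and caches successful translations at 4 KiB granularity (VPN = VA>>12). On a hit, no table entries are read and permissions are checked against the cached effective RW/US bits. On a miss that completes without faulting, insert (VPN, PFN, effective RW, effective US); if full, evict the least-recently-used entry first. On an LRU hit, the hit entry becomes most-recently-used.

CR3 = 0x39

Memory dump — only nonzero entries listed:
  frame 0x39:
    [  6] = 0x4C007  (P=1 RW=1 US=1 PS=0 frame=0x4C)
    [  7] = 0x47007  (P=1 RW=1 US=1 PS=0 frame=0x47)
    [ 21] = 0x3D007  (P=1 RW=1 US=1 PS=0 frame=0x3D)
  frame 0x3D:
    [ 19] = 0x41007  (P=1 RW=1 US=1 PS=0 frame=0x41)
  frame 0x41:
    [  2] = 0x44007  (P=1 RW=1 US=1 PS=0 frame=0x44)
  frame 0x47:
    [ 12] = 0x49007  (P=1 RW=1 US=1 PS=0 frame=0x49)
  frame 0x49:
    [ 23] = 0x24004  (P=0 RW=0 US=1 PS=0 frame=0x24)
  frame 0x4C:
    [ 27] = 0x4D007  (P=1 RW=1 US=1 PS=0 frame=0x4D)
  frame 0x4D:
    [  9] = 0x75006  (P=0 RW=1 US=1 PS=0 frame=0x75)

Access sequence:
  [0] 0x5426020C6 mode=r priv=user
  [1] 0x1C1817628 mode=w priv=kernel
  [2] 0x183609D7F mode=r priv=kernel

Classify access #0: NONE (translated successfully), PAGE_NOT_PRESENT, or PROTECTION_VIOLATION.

Per-access translation:
#0 VA=0x5426020C6 (r,user):
  L0: frame=0x39 idx=21 entry=0x3D007 [P=1 RW=1 US=1 PS=0]
  L1: frame=0x3D idx=19 entry=0x41007 [P=1 RW=1 US=1 PS=0]
  L2: frame=0x41 idx=2 entry=0x44007 [P=1 RW=1 US=1 PS=0]
  → PA=0x440C6  (3 entries read)
#1 VA=0x1C1817628 (w,kernel):
  L0: frame=0x39 idx=7 entry=0x47007 [P=1 RW=1 US=1 PS=0]
  L1: frame=0x47 idx=12 entry=0x49007 [P=1 RW=1 US=1 PS=0]
  L2: frame=0x49 idx=23 entry=0x24004 [P=0 RW=0 US=1 PS=0]
  ⇒ fault: PAGE_NOT_PRESENT  — 3 lookups
#2 VA=0x183609D7F (r,kernel):
  L0: frame=0x39 idx=6 entry=0x4C007 [P=1 RW=1 US=1 PS=0]
  L1: frame=0x4C idx=27 entry=0x4D007 [P=1 RW=1 US=1 PS=0]
  L2: frame=0x4D idx=9 entry=0x75006 [P=0 RW=1 US=1 PS=0]
  ⇒ fault: PAGE_NOT_PRESENT  — 3 lookups

Access #0 fault: NONE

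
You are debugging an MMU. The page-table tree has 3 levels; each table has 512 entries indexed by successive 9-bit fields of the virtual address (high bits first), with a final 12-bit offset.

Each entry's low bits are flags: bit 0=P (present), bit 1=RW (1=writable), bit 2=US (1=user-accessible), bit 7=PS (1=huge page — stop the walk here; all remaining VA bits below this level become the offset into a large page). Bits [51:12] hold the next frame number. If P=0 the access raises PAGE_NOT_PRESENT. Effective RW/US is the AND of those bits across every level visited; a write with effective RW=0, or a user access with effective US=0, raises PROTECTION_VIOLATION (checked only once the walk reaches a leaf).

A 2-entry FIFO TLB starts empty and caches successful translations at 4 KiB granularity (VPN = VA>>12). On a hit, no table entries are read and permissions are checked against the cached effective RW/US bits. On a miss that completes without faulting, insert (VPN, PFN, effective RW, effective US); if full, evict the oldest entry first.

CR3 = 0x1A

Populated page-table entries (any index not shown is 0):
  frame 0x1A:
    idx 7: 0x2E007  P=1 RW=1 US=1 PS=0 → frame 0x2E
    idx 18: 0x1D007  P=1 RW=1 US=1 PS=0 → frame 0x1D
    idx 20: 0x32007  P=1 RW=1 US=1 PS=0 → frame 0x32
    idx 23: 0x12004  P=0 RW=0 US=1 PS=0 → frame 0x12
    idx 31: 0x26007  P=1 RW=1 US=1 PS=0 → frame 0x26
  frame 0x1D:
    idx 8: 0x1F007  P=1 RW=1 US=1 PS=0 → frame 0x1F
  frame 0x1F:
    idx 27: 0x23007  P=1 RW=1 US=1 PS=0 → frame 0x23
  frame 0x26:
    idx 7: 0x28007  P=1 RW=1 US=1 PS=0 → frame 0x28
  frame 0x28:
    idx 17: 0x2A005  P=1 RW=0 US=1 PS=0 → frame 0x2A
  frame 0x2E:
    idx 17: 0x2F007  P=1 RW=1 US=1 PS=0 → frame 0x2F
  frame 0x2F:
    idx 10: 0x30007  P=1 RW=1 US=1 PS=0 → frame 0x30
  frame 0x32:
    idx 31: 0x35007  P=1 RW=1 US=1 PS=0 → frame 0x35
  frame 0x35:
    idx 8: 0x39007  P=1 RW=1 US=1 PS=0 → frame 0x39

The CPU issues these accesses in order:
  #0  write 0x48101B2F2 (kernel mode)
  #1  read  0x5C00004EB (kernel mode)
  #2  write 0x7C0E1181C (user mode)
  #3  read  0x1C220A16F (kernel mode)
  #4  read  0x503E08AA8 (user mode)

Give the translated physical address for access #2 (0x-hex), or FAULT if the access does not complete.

Walk each access:
#0 VA=0x48101B2F2 (w,kernel):
  lvl0: tbl 0x1A, slot 18 ⇒ 0x1D007 (P1/RW1/US1/PS0)
  lvl1: tbl 0x1D, slot 8 ⇒ 0x1F007 (P1/RW1/US1/PS0)
  lvl2: tbl 0x1F, slot 27 ⇒ 0x23007 (P1/RW1/US1/PS0)
  ✓ 0x232F2  — 3 lookups
#1 VA=0x5C00004EB (r,kernel):
  lvl0: tbl 0x1A, slot 23 ⇒ 0x12004 (P0/RW0/US1/PS0)
  ⇒ fault: PAGE_NOT_PRESENT  — 1 lookups
#2 VA=0x7C0E1181C (w,user):
  lvl0: tbl 0x1A, slot 31 ⇒ 0x26007 (P1/RW1/US1/PS0)
  lvl1: tbl 0x26, slot 7 ⇒ 0x28007 (P1/RW1/US1/PS0)
  lvl2: tbl 0x28, slot 17 ⇒ 0x2A005 (P1/RW0/US1/PS0)
  ⇒ fault: PROTECTION_VIOLATION  — 3 lookups
#3 VA=0x1C220A16F (r,kernel):
  lvl0: tbl 0x1A, slot 7 ⇒ 0x2E007 (P1/RW1/US1/PS0)
  lvl1: tbl 0x2E, slot 17 ⇒ 0x2F007 (P1/RW1/US1/PS0)
  lvl2: tbl 0x2F, slot 10 ⇒ 0x30007 (P1/RW1/US1/PS0)
  ✓ 0x3016F  — 3 lookups
#4 VA=0x503E08AA8 (r,user):
  lvl0: tbl 0x1A, slot 20 ⇒ 0x32007 (P1/RW1/US1/PS0)
  lvl1: tbl 0x32, slot 31 ⇒ 0x35007 (P1/RW1/US1/PS0)
  lvl2: tbl 0x35, slot 8 ⇒ 0x39007 (P1/RW1/US1/PS0)
  ✓ 0x39AA8  — 3 lookups

Access #2 PA: FAULT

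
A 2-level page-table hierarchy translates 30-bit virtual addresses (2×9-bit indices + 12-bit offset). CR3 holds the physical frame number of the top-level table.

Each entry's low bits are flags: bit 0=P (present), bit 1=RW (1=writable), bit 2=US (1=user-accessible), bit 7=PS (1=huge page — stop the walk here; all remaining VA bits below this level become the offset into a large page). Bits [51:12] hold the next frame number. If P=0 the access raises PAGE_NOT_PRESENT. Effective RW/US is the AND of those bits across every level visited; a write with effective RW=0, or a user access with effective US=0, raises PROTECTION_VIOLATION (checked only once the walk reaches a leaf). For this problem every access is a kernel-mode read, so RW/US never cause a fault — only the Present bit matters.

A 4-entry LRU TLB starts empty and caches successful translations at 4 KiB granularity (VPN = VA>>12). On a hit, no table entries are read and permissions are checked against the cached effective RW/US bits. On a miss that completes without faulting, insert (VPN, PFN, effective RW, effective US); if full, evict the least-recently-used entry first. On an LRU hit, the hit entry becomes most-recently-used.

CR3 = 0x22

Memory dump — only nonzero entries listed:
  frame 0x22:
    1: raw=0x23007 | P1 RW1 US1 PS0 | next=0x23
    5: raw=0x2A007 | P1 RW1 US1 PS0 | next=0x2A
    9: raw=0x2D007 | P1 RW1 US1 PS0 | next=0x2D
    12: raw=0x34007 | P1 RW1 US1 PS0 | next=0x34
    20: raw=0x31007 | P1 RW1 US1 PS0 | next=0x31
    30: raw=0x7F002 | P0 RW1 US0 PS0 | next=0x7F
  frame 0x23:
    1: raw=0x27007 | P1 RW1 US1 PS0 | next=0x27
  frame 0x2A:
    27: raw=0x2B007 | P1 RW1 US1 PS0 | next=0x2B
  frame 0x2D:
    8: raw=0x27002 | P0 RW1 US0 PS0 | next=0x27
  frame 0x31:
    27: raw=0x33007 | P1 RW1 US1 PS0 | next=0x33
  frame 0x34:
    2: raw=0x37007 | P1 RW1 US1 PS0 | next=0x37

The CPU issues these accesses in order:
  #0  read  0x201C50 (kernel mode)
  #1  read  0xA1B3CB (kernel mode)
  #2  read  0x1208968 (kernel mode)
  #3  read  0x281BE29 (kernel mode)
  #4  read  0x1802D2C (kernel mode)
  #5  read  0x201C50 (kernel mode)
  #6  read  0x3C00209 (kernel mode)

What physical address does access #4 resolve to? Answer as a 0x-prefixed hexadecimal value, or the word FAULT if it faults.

Trace:
#0 VA=0x201C50 (r,kernel):
  [0] read 0x22 idx=1: raw=0x23007 flags P=1 W=1 U=1 S=0
  [1] read 0x23 idx=1: raw=0x27007 flags P=1 W=1 U=1 S=0
  → PA=0x27C50  (2 entries read)
#1 VA=0xA1B3CB (r,kernel):
  [0] read 0x22 idx=5: raw=0x2A007 flags P=1 W=1 U=1 S=0
  [1] read 0x2A idx=27: raw=0x2B007 flags P=1 W=1 U=1 S=0
  → PA=0x2B3CB  (2 entries read)
#2 VA=0x1208968 (r,kernel):
  [0] read 0x22 idx=9: raw=0x2D007 flags P=1 W=1 U=1 S=0
  [1] read 0x2D idx=8: raw=0x27002 flags P=0 W=1 U=0 S=0
  → PAGE_NOT_PRESENT  (2 entries read)
#3 VA=0x281BE29 (r,kernel):
  [0] read 0x22 idx=20: raw=0x31007 flags P=1 W=1 U=1 S=0
  [1] read 0x31 idx=27: raw=0x33007 flags P=1 W=1 U=1 S=0
  → PA=0x33E29  (2 entries read)
#4 VA=0x1802D2C (r,kernel):
  [0] read 0x22 idx=12: raw=0x34007 flags P=1 W=1 U=1 S=0
  [1] read 0x34 idx=2: raw=0x37007 flags P=1 W=1 U=1 S=0
  → PA=0x37D2C  (2 entries read)
#5 VA=0x201C50 (r,kernel):
  TLB hit vpn=0x201 → PA=0x27C50
#6 VA=0x3C00209 (r,kernel):
  [0] read 0x22 idx=30: raw=0x7F002 flags P=0 W=1 U=0 S=0
  → PAGE_NOT_PRESENT  (1 entries read)

Access #4 PA: 0x37D2C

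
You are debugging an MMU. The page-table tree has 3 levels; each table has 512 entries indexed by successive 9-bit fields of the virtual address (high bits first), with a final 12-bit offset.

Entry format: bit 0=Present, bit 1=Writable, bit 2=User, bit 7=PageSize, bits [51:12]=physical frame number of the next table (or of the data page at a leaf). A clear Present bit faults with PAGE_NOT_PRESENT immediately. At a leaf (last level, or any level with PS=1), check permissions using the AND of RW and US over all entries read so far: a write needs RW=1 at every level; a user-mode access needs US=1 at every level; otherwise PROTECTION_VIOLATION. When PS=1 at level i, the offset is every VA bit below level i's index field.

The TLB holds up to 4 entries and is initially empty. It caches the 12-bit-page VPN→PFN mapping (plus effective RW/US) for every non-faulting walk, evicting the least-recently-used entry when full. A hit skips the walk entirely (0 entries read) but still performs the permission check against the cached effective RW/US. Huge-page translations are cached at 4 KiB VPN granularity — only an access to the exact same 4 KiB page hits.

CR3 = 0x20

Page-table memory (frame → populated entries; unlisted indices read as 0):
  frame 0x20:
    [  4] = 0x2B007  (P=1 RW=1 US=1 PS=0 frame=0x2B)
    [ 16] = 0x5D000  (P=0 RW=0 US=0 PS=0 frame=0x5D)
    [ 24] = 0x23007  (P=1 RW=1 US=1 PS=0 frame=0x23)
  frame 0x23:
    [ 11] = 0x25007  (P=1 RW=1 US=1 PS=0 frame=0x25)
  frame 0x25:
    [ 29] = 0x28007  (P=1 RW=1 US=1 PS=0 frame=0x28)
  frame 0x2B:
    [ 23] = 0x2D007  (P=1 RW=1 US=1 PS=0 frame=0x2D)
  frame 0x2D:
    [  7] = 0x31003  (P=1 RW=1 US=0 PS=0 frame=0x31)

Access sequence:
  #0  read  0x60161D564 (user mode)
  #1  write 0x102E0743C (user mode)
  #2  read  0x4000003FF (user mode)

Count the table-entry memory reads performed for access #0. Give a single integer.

Per-access translation:
#0 VA=0x60161D564 (r,user):
  lvl0: tbl 0x20, slot 24 ⇒ 0x23007 (P1/RW1/US1/PS0)
  lvl1: tbl 0x23, slot 11 ⇒ 0x25007 (P1/RW1/US1/PS0)
  lvl2: tbl 0x25, slot 29 ⇒ 0x28007 (P1/RW1/US1/PS0)
  ⇒ phys 0x28564  [3 reads]
#1 VA=0x102E0743C (w,user):
  lvl0: tbl 0x20, slot 4 ⇒ 0x2B007 (P1/RW1/US1/PS0)
  lvl1: tbl 0x2B, slot 23 ⇒ 0x2D007 (P1/RW1/US1/PS0)
  lvl2: tbl 0x2D, slot 7 ⇒ 0x31003 (P1/RW1/US0/PS0)
  ✗ PROTECTION_VIOLATION  [3 reads]
#2 VA=0x4000003FF (r,user):
  lvl0: tbl 0x20, slot 16 ⇒ 0x5D000 (P0/RW0/US0/PS0)
  ✗ PAGE_NOT_PRESENT  [1 reads]

Entries read for #0: 3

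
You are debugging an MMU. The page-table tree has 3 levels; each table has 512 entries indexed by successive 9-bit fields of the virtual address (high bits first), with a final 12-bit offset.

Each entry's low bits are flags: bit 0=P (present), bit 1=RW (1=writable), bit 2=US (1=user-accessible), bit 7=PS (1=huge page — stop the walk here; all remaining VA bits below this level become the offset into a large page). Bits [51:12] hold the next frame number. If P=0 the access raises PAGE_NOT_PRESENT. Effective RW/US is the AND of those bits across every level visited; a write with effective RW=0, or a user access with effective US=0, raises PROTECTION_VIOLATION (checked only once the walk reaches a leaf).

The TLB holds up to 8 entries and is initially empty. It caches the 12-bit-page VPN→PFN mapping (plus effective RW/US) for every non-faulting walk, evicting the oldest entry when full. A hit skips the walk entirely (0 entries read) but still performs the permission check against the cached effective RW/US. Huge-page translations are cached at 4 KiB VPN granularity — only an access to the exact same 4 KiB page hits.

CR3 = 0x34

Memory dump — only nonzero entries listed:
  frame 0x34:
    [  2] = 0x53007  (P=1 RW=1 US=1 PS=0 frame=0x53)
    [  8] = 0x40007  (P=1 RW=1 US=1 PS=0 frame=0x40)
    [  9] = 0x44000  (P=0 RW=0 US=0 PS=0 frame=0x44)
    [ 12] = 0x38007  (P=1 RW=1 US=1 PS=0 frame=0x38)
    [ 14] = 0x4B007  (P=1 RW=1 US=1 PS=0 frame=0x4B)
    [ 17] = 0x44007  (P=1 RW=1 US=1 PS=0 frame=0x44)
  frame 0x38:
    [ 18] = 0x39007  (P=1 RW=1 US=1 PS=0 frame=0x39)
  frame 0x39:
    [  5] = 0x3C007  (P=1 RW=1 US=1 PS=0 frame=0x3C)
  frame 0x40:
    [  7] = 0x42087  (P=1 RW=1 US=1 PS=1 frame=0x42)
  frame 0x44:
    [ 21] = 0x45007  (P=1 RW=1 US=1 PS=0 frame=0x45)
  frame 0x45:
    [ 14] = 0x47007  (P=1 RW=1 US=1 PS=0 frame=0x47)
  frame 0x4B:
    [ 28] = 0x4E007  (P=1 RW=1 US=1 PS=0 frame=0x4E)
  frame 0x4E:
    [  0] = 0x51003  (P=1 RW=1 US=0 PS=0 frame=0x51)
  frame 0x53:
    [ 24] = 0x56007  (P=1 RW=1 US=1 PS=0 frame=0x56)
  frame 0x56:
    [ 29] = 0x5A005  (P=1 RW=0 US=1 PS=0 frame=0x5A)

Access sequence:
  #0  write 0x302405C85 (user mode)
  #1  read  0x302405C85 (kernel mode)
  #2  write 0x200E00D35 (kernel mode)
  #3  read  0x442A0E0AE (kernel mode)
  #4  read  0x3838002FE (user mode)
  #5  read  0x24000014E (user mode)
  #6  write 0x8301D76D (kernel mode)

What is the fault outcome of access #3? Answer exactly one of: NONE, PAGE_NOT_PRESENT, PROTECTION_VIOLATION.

Per-access translation:
#0 VA=0x302405C85 (w,user):
  L0: frame=0x34 idx=12 entry=0x38007 [P=1 RW=1 US=1 PS=0]
  L1: frame=0x38 idx=18 entry=0x39007 [P=1 RW=1 US=1 PS=0]
  L2: frame=0x39 idx=5 entry=0x3C007 [P=1 RW=1 US=1 PS=0]
  → PA=0x3CC85  (3 entries read)
#1 VA=0x302405C85 (r,kernel):
  TLB hit vpn=0x302405 → PA=0x3CC85
#2 VA=0x200E00D35 (w,kernel):
  L0: frame=0x34 idx=8 entry=0x40007 [P=1 RW=1 US=1 PS=0]
  L1: frame=0x40 idx=7 entry=0x42087 [P=1 RW=1 US=1 PS=1]
  → PA=0x42D35 (huge @L1)  (2 entries read)
#3 VA=0x442A0E0AE (r,kernel):
  L0: frame=0x34 idx=17 entry=0x44007 [P=1 RW=1 US=1 PS=0]
  L1: frame=0x44 idx=21 entry=0x45007 [P=1 RW=1 US=1 PS=0]
  L2: frame=0x45 idx=14 entry=0x47007 [P=1 RW=1 US=1 PS=0]
  → PA=0x470AE  (3 entries read)
#4 VA=0x3838002FE (r,user):
  L0: frame=0x34 idx=14 entry=0x4B007 [P=1 RW=1 US=1 PS=0]
  L1: frame=0x4B idx=28 entry=0x4E007 [P=1 RW=1 US=1 PS=0]
  L2: frame=0x4E idx=0 entry=0x51003 [P=1 RW=1 US=0 PS=0]
  ✗ PROTECTION_VIOLATION  [3 reads]
#5 VA=0x24000014E (r,user):
  L0: frame=0x34 idx=9 entry=0x44000 [P=0 RW=0 US=0 PS=0]
  ✗ PAGE_NOT_PRESENT  [1 reads]
#6 VA=0x8301D76D (w,kernel):
  L0: frame=0x34 idx=2 entry=0x53007 [P=1 RW=1 US=1 PS=0]
  L1: frame=0x53 idx=24 entry=0x56007 [P=1 RW=1 US=1 PS=0]
  L2: frame=0x56 idx=29 entry=0x5A005 [P=1 RW=0 US=1 PS=0]
  ✗ PROTECTION_VIOLATION  [3 reads]

Access #3 fault: NONE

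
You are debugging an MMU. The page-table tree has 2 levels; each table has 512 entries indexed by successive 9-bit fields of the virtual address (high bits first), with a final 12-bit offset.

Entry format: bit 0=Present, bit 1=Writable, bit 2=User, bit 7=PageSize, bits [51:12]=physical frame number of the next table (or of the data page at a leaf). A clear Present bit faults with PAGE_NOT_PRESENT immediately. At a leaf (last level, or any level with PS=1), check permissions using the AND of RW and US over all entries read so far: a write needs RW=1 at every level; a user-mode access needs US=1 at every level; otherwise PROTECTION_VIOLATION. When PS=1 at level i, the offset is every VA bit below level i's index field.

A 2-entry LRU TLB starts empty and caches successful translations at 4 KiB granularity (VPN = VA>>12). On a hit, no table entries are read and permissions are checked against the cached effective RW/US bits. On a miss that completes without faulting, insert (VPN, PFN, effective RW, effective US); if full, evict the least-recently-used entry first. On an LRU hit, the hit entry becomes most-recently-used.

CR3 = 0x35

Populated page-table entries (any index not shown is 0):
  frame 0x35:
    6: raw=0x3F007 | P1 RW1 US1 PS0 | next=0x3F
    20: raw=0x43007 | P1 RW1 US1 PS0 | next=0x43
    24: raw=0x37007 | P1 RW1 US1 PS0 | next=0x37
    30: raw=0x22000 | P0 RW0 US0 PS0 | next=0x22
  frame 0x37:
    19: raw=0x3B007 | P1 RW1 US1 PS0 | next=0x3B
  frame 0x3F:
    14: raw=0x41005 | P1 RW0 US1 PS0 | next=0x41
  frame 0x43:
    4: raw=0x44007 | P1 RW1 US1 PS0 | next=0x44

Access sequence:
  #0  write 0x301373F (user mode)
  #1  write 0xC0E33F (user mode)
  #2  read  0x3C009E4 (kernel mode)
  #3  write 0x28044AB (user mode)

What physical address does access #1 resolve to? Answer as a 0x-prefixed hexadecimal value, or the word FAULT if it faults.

Trace:
#0 VA=0x301373F (w,user):
  lvl0: tbl 0x35, slot 24 ⇒ 0x37007 (P1/RW1/US1/PS0)
  lvl1: tbl 0x37, slot 19 ⇒ 0x3B007 (P1/RW1/US1/PS0)
  ✓ 0x3B73F  — 2 lookups
#1 VA=0xC0E33F (w,user):
  lvl0: tbl 0x35, slot 6 ⇒ 0x3F007 (P1/RW1/US1/PS0)
  lvl1: tbl 0x3F, slot 14 ⇒ 0x41005 (P1/RW0/US1/PS0)
  → PROTECTION_VIOLATION  (2 entries read)
#2 VA=0x3C009E4 (r,kernel):
  lvl0: tbl 0x35, slot 30 ⇒ 0x22000 (P0/RW0/US0/PS0)
  → PAGE_NOT_PRESENT  (1 entries read)
#3 VA=0x28044AB (w,user):
  lvl0: tbl 0x35, slot 20 ⇒ 0x43007 (P1/RW1/US1/PS0)
  lvl1: tbl 0x43, slot 4 ⇒ 0x44007 (P1/RW1/US1/PS0)
  ✓ 0x444AB  — 2 lookups

Access #1 PA: FAULT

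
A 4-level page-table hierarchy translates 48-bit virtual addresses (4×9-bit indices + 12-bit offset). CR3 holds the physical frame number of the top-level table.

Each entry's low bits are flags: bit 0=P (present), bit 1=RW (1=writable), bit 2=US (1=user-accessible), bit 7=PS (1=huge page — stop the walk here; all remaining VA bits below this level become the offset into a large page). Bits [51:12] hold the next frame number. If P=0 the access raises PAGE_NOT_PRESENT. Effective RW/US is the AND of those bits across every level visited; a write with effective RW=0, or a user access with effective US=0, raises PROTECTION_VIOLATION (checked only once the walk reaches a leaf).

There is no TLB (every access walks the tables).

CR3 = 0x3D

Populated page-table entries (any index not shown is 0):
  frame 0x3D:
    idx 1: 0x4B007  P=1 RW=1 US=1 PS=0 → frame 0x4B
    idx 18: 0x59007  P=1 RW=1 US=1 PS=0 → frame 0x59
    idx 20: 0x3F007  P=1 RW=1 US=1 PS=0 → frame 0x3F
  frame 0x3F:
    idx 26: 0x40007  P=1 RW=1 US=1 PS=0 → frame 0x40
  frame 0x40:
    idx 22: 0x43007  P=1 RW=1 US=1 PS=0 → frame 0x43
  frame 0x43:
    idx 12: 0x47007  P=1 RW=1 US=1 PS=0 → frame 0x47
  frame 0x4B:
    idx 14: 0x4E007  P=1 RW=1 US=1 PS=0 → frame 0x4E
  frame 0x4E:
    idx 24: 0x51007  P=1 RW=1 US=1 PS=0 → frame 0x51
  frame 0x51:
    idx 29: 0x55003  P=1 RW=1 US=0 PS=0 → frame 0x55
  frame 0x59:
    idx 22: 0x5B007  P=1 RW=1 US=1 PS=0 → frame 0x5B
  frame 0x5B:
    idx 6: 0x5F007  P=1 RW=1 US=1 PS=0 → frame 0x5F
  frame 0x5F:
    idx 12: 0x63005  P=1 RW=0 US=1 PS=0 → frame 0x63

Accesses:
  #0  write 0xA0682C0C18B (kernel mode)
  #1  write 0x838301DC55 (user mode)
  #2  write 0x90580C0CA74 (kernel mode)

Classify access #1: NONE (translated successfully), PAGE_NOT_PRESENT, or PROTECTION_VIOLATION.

Per-access translation:
#0 VA=0xA0682C0C18B (w,kernel):
  lvl0: tbl 0x3D, slot 20 ⇒ 0x3F007 (P1/RW1/US1/PS0)
  lvl1: tbl 0x3F, slot 26 ⇒ 0x40007 (P1/RW1/US1/PS0)
  lvl2: tbl 0x40, slot 22 ⇒ 0x43007 (P1/RW1/US1/PS0)
  lvl3: tbl 0x43, slot 12 ⇒ 0x47007 (P1/RW1/US1/PS0)
  ✓ 0x4718B  — 4 lookups
#1 VA=0x838301DC55 (w,user):
  lvl0: tbl 0x3D, slot 1 ⇒ 0x4B007 (P1/RW1/US1/PS0)
  lvl1: tbl 0x4B, slot 14 ⇒ 0x4E007 (P1/RW1/US1/PS0)
  lvl2: tbl 0x4E, slot 24 ⇒ 0x51007 (P1/RW1/US1/PS0)
  lvl3: tbl 0x51, slot 29 ⇒ 0x55003 (P1/RW1/US0/PS0)
  ✗ PROTECTION_VIOLATION  [4 reads]
#2 VA=0x90580C0CA74 (w,kernel):
  lvl0: tbl 0x3D, slot 18 ⇒ 0x59007 (P1/RW1/US1/PS0)
  lvl1: tbl 0x59, slot 22 ⇒ 0x5B007 (P1/RW1/US1/PS0)
  lvl2: tbl 0x5B, slot 6 ⇒ 0x5F007 (P1/RW1/US1/PS0)
  lvl3: tbl 0x5F, slot 12 ⇒ 0x63005 (P1/RW0/US1/PS0)
  ✗ PROTECTION_VIOLATION  [4 reads]

Access #1 fault: PROTECTION_VIOLATION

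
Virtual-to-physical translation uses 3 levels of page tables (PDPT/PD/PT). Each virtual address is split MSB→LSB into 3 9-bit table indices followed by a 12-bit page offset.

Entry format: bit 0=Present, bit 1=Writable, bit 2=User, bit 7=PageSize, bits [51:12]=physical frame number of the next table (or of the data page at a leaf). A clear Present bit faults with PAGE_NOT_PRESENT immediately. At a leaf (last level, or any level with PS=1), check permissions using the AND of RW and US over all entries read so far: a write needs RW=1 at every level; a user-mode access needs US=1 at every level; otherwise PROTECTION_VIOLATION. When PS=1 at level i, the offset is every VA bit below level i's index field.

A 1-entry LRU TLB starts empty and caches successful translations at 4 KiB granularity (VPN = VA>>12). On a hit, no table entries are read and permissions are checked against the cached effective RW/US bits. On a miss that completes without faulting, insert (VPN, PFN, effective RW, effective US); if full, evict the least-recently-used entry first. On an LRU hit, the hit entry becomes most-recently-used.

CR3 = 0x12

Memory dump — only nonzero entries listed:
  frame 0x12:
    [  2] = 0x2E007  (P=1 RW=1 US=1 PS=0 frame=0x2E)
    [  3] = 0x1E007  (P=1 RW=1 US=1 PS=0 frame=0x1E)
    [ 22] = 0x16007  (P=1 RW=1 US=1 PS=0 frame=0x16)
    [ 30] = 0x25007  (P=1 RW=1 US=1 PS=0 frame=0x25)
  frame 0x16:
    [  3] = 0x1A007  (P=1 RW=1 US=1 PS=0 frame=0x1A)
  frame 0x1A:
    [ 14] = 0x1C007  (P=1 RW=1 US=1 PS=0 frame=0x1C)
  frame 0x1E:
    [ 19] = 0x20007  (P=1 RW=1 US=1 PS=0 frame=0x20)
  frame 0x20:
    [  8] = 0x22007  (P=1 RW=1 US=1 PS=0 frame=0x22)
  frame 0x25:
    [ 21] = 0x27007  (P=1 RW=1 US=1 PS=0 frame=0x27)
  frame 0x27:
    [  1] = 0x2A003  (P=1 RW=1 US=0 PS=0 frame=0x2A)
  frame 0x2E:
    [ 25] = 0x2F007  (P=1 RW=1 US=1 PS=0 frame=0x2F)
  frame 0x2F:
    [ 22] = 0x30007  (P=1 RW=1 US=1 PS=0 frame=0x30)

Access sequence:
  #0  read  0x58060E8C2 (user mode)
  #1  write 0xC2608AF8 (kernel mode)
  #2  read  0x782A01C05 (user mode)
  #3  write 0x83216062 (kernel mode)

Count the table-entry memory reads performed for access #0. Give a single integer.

Walk each access:
#0 VA=0x58060E8C2 (r,user):
  lvl0: tbl 0x12, slot 22 ⇒ 0x16007 (P1/RW1/US1/PS0)
  lvl1: tbl 0x16, slot 3 ⇒ 0x1A007 (P1/RW1/US1/PS0)
  lvl2: tbl 0x1A, slot 14 ⇒ 0x1C007 (P1/RW1/US1/PS0)
  → PA=0x1C8C2  (3 entries read)
#1 VA=0xC2608AF8 (w,kernel):
  lvl0: tbl 0x12, slot 3 ⇒ 0x1E007 (P1/RW1/US1/PS0)
  lvl1: tbl 0x1E, slot 19 ⇒ 0x20007 (P1/RW1/US1/PS0)
  lvl2: tbl 0x20, slot 8 ⇒ 0x22007 (P1/RW1/US1/PS0)
  → PA=0x22AF8  (3 entries read)
#2 VA=0x782A01C05 (r,user):
  lvl0: tbl 0x12, slot 30 ⇒ 0x25007 (P1/RW1/US1/PS0)
  lvl1: tbl 0x25, slot 21 ⇒ 0x27007 (P1/RW1/US1/PS0)
  lvl2: tbl 0x27, slot 1 ⇒ 0x2A003 (P1/RW1/US0/PS0)
  ✗ PROTECTION_VIOLATION  [3 reads]
#3 VA=0x83216062 (w,kernel):
  lvl0: tbl 0x12, slot 2 ⇒ 0x2E007 (P1/RW1/US1/PS0)
  lvl1: tbl 0x2E, slot 25 ⇒ 0x2F007 (P1/RW1/US1/PS0)
  lvl2: tbl 0x2F, slot 22 ⇒ 0x30007 (P1/RW1/US1/PS0)
  → PA=0x30062  (3 entries read)

Entries read for #0: 3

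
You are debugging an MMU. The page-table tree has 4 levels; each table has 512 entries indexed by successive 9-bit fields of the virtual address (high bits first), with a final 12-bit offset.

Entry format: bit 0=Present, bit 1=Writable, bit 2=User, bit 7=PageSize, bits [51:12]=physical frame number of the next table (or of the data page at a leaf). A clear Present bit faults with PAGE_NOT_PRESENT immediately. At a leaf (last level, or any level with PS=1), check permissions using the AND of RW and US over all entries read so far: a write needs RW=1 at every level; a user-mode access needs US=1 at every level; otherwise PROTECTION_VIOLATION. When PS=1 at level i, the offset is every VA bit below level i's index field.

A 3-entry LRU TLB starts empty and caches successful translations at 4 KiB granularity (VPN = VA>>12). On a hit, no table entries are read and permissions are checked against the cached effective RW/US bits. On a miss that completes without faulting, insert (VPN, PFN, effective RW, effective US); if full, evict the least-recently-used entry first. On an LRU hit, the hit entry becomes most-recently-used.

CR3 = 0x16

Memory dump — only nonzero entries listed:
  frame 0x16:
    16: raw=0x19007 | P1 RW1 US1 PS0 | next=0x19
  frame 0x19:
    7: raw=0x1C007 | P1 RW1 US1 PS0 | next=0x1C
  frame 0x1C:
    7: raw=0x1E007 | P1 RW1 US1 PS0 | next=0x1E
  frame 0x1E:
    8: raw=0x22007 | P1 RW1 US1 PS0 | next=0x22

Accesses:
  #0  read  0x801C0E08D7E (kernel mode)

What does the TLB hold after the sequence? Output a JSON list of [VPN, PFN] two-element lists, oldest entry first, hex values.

Trace:
#0 VA=0x801C0E08D7E (r,kernel):
  lvl0: tbl 0x16, slot 16 ⇒ 0x19007 (P1/RW1/US1/PS0)
  lvl1: tbl 0x19, slot 7 ⇒ 0x1C007 (P1/RW1/US1/PS0)
  lvl2: tbl 0x1C, slot 7 ⇒ 0x1E007 (P1/RW1/US1/PS0)
  lvl3: tbl 0x1E, slot 8 ⇒ 0x22007 (P1/RW1/US1/PS0)
  ✓ 0x22D7E  — 4 lookups

TLB: [["0x801C0E08", "0x22"]]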